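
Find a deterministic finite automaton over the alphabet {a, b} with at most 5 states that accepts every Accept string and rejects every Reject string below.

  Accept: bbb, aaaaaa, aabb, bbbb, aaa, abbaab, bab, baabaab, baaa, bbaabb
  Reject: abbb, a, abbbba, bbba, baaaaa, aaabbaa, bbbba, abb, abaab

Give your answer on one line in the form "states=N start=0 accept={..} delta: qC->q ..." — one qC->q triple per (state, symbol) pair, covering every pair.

states=5 start=0 accept={0,3} delta: 0a->1 0b->0 1a->2 1b->3 2a->0 2b->0 3a->3 3b->4 4a->0 4b->2

State merging on the prefix tree: take the shortest (then alphabetical) example prefix whose next move is undefined and point that move at state 0, else 1, else 2, ...; a target is out if some Accept/Reject pair would then sit in one state with the same input left (inseparable). If every existing state is out, open a new one.
a: 0a undefined. 0a->0: no, bbb/abbb meet in 0 with "bbb" left. Open state 1: 0a->1.
b: 0b undefined. 0b->0: ok.
aa: 1a undefined. 1a->0: no, aaa/a meet in 1. 1a->1: no, aaaaaa/a meet in 1. Open state 2: 1a->2.
ab: 1b undefined. 1b->0: no, bbb/abbb meet in 0. 1b->1: no, abbaab/abaab meet in 2 with "ab" left. 1b->2: no, aabb/abbb meet in 2 with "bb" left. Open state 3: 1b->3.
aaa: 2a undefined. 2a->0: ok.
aab: 2b undefined. 2b->0: ok.
aba: 3a undefined. 3a->0: no, bab/abaab meet in 3. 3a->1: no, bbb/abaab meet in 0. 3a->2: no, bbb/abaab meet in 0. 3a->3: ok.
abb: 3b undefined. 3b->0: no, bbb/abbb meet in 0. 3b->1: no, bab/abbb meet in 3. 3b->2: no, bbb/abbb meet in 0. 3b->3: no, abbaab/abbb meet in 3. Open state 4: 3b->4.
abba: 4a undefined. 4a->0: ok.
abbb: 4b undefined. 4b->0: no, bbb/abbb meet in 0. 4b->1: no, abbaab/abbbba meet in 3. 4b->2: ok.
All examples now run through 5 states with every (state, symbol) defined. Accept strings end in {0,3}, Reject strings end in {1,2,4}; accept={0,3}.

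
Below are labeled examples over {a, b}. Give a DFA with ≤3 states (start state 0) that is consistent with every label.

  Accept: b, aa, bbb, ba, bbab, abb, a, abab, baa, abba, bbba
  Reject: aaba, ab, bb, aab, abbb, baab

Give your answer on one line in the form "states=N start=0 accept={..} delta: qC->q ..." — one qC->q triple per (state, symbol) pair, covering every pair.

states=3 start=0 accept={1} delta: 0a->1 0b->1 1a->1 1b->2 2a->0 2b->1

State merging on the prefix tree: take the shortest (then alphabetical) example prefix whose next move is undefined and point that move at state 0, else 1, else 2, ...; a target is out if some Accept/Reject pair would then sit in one state with the same input left (inseparable). If every existing state is out, open a new one.
a: 0a undefined. 0a->0: no, b/ab meet in 0 with "b" left. Open state 1: 0a->1.
b: 0b undefined. 0b->0: no, b/bb meet in 0. 0b->1: ok.
aa: 1a undefined. 1a->0: no, b/aab meet in 1. 1a->1: ok.
ab: 1b undefined. 1b->0: no, b/aaba meet in 1. 1b->1: no, b/aaba meet in 1. Open state 2: 1b->2.
aba: 2a undefined. 2a->0: ok.
abb: 2b undefined. 2b->0: no, b/abbb meet in 1. 2b->1: ok.
All examples now run through 3 states with every (state, symbol) defined. Accept strings end in {1}, Reject strings end in {0,2}; accept={1}.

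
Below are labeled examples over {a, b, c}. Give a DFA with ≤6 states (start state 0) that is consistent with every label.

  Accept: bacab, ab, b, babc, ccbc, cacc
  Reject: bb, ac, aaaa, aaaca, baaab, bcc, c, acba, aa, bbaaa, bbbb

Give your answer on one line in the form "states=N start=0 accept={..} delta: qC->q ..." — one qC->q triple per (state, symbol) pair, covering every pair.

states=3 start=0 accept={1} delta: 0a->0 0b->1 0c->2 1a->1 1b->2 1c->0 2a->0 2b->2 2c->1

Grow the machine one transition at a time. Run the examples from 0; the earliest place one falls off (shortest prefix, ties alphabetical) gets sent to the lowest-numbered state that keeps every Accept/Reject pair distinguishable — a pair clashes when both reach the same state with identical unread suffix — and to a fresh state only if none does.
a: 0a undefined. 0a->0: ok.
b: 0b undefined. 0b->0: no, ab/bb meet in 0. Open state 1: 0b->1.
c: 0c undefined. 0c->0: no, cacc/ac meet in 0. 0c->1: no, ab/ac meet in 1. Open state 2: 0c->2.
ba: 1a undefined. 1a->0: no, ab/baaab meet in 1. 1a->1: ok.
bb: 1b undefined. 1b->0: no, babc/ac meet in 2. 1b->1: no, ab/bb meet in 1. 1b->2: ok.
bc: 1c undefined. 1c->0: ok.
ca: 2a undefined. 2a->0: ok.
cc: 2c undefined. 2c->0: no, babc/aaaa meet in 0. 2c->1: ok.
acb: 2b undefined. 2b->0: no, bacab/bbbb meet in 1. 2b->1: no, bacab/acba meet in 1. 2b->2: ok.
All examples now run through 3 states with every (state, symbol) defined. Accept strings end in {1}, Reject strings end in {0,2}; accept={1}.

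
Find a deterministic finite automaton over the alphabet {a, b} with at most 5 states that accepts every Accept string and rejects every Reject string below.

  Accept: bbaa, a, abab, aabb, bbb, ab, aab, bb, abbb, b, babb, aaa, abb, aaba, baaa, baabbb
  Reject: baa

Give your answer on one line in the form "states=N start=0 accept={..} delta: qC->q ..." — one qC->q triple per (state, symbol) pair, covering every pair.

states=4 start=0 accept={0,1,2} delta: 0a->0 0b->1 1a->2 1b->0 2a->3 2b->0 3a->0 3b->0

Grow the machine one transition at a time. Run the examples from 0; the earliest place one falls off (shortest prefix, ties alphabetical) gets sent to the lowest-numbered state that keeps every Accept/Reject pair distinguishable — a pair clashes when both reach the same state with identical unread suffix — and to a fresh state only if none does.
a: 0a undefined. 0a->0: ok.
b: 0b undefined. 0b->0: no, bbaa/baa meet in 0. Open state 1: 0b->1.
ba: 1a undefined. 1a->0: no, a/baa meet in 0. 1a->1: no, ab/baa meet in 1. Open state 2: 1a->2.
bb: 1b undefined. 1b->0: ok.
baa: 2a undefined. 2a->0: no, bbaa/baa meet in 0. 2a->1: no, bbb/baa meet in 1. 2a->2: no, aaba/baa meet in 2. Open state 3: 2a->3.
bab: 2b undefined. 2b->0: ok.
baaa: 3a undefined. 3a->0: ok.
baab: 3b undefined. 3b->0: ok.
All examples now run through 4 states with every (state, symbol) defined. Accept strings end in {0,1,2}, Reject strings end in {3}; accept={0,1,2}.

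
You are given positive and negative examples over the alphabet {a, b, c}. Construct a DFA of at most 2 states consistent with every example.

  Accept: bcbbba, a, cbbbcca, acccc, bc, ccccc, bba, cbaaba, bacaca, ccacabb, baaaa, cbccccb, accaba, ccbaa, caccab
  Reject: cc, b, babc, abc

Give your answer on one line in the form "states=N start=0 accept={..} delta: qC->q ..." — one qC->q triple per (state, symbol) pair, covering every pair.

State merging on the prefix tree: take the shortest (then alphabetical) example prefix whose next move is undefined and point that move at state 0, else 1, else 2, ...; a target is out if some Accept/Reject pair would then sit in one state with the same input left (inseparable). If every existing state is out, open a new one.
a: 0a undefined. 0a->0: no, bc/abc meet in 0 with "bc" left. Open state 1: 0a->1.
b: 0b undefined. 0b->0: ok.
c: 0c undefined. 0c->0: no, bc/cc meet in 0. 0c->1: ok.
ab: 1b undefined. 1b->0: no, bcbbba/babc meet in 1. 1b->1: ok.
ac: 1c undefined. 1c->0: ok.
ca: 1a undefined. 1a->0: no, bcbbba/cc meet in 0. 1a->1: ok.
All examples now run through 2 states with every (state, symbol) defined. Accept strings end in {1}, Reject strings end in {0}; accept={1}.

states=2 start=0 accept={1} delta: 0a->1 0b->0 0c->1 1a->1 1b->1 1c->0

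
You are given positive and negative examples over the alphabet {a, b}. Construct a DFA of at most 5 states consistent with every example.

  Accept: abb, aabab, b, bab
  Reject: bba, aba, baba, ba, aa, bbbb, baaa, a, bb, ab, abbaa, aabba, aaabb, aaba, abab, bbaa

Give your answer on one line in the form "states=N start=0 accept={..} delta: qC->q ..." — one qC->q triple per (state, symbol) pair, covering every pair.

Grow the machine one transition at a time. Run the examples from 0; the earliest place one falls off (shortest prefix, ties alphabetical) gets sent to the lowest-numbered state that keeps every Accept/Reject pair distinguishable — a pair clashes when both reach the same state with identical unread suffix — and to a fresh state only if none does.
a: 0a undefined. 0a->0: no, abb/bb meet in 0 with "bb" left. Open state 1: 0a->1.
b: 0b undefined. 0b->0: no, b/bbbb meet in 0. 0b->1: no, b/a meet in 1. Open state 2: 0b->2.
aa: 1a undefined. 1a->0: no, abb/aaabb meet in 1 with "bb" left. 1a->1: no, abb/aaabb meet in 1 with "bb" left. 1a->2: no, b/aa meet in 2. Open state 3: 1a->3.
ab: 1b undefined. 1b->0: ok.
ba: 2a undefined. 2a->0: ok.
bb: 2b undefined. 2b->0: ok.
aaa: 3a undefined. 3a->0: ok.
aab: 3b undefined. 3b->0: no, aabab/baba meet in 0. 3b->1: no, aabab/bba meet in 1. 3b->2: ok.
All examples now run through 4 states with every (state, symbol) defined. Accept strings end in {2}, Reject strings end in {0,1,3}; accept={2}.

states=4 start=0 accept={2} delta: 0a->1 0b->2 1a->3 1b->0 2a->0 2b->0 3a->0 3b->2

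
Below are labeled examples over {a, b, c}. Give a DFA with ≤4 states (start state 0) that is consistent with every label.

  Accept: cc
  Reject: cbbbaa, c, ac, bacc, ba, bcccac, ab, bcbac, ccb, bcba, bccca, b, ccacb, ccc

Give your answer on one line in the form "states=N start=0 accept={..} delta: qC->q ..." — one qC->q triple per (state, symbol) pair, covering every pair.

states=3 start=0 accept={2} delta: 0a->0 0b->1 0c->1 1a->1 1b->0 1c->2 2a->0 2b->0 2c->1

Fold the examples into a partial DFA from state 0: repeatedly fix the first undefined (state, symbol) met by the shortest-then-alphabetical prefix, trying targets in increasing order and rejecting any under which an Accept and a Reject string meet in one state with the same remainder; add a state when all current targets are rejected. Accepting states are where Accept strings end.
a: 0a undefined. 0a->0: ok.
b: 0b undefined. 0b->0: no, cc/bacc meet in 0 with "cc" left. Open state 1: 0b->1.
c: 0c undefined. 0c->0: no, cc/c meet in 0. 0c->1: ok.
ba: 1a undefined. 1a->0: no, cc/bacc meet in 1 with "c" left. 1a->1: ok.
bc: 1c undefined. 1c->0: no, cc/bcbac meet in 0. 1c->1: no, cc/c meet in 1. Open state 2: 1c->2.
cb: 1b undefined. 1b->0: ok.
bcb: 2b undefined. 2b->0: ok.
bcc: 2c undefined. 2c->0: no, cc/bcccac meet in 2. 2c->1: ok.
cca: 2a undefined. 2a->0: ok.
All examples now run through 3 states with every (state, symbol) defined. Accept strings end in {2}, Reject strings end in {0,1}; accept={2}.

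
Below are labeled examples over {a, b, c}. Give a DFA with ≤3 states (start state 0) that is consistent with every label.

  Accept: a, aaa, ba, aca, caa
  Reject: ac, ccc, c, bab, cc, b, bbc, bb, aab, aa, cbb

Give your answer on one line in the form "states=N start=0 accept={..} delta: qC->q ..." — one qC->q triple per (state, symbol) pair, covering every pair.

Grow the machine one transition at a time. Run the examples from 0; the earliest place one falls off (shortest prefix, ties alphabetical) gets sent to the lowest-numbered state that keeps every Accept/Reject pair distinguishable — a pair clashes when both reach the same state with identical unread suffix — and to a fresh state only if none does.
a: 0a undefined. 0a->0: no, a/aa meet in 0. Open state 1: 0a->1.
b: 0b undefined. 0b->0: ok.
c: 0c undefined. 0c->0: no, caa/aa meet in 1 with "a" left. 0c->1: no, a/c meet in 1. Open state 2: 0c->2.
aa: 1a undefined. 1a->0: ok.
ac: 1c undefined. 1c->0: ok.
ca: 2a undefined. 2a->0: ok.
cb: 2b undefined. 2b->0: ok.
cc: 2c undefined. 2c->0: ok.
bab: 1b undefined. 1b->0: ok.
All examples now run through 3 states with every (state, symbol) defined. Accept strings end in {1}, Reject strings end in {0,2}; accept={1}.

states=3 start=0 accept={1} delta: 0a->1 0b->0 0c->2 1a->0 1b->0 1c->0 2a->0 2b->0 2c->0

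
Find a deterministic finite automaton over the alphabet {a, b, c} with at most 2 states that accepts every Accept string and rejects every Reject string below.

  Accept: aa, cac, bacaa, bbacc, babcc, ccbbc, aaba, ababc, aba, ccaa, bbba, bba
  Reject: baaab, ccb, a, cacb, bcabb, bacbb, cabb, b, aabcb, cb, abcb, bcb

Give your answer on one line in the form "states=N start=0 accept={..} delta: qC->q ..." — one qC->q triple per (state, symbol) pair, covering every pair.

State merging on the prefix tree: take the shortest (then alphabetical) example prefix whose next move is undefined and point that move at state 0, else 1, else 2, ...; a target is out if some Accept/Reject pair would then sit in one state with the same input left (inseparable). If every existing state is out, open a new one.
a: 0a undefined. 0a->0: no, aa/a meet in 0. Open state 1: 0a->1.
b: 0b undefined. 0b->0: no, bbba/a meet in 1. 0b->1: ok.
c: 0c undefined. 0c->0: ok.
aa: 1a undefined. 1a->0: ok.
ab: 1b undefined. 1b->0: no, aa/bacbb meet in 0. 1b->1: ok.
bc: 1c undefined. 1c->0: ok.
All examples now run through 2 states with every (state, symbol) defined. Accept strings end in {0}, Reject strings end in {1}; accept={0}.

states=2 start=0 accept={0} delta: 0a->1 0b->1 0c->0 1a->0 1b->1 1c->0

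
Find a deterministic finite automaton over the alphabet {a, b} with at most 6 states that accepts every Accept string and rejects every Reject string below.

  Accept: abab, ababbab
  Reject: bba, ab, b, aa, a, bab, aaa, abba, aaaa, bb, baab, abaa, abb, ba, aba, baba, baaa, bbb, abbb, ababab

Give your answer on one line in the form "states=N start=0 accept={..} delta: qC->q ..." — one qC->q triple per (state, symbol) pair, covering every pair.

Grow the machine one transition at a time. Run the examples from 0; the earliest place one falls off (shortest prefix, ties alphabetical) gets sent to the lowest-numbered state that keeps every Accept/Reject pair distinguishable — a pair clashes when both reach the same state with identical unread suffix — and to a fresh state only if none does.
a: 0a undefined. 0a->0: no, abab/bab meet in 0 with "bab" left. Open state 1: 0a->1.
b: 0b undefined. 0b->0: ok.
aa: 1a undefined. 1a->0: ok.
ab: 1b undefined. 1b->0: no, abab/ab meet in 0. 1b->1: no, abab/b meet in 0. Open state 2: 1b->2.
aba: 2a undefined. 2a->0: no, abab/b meet in 0. 2a->1: no, abab/ab meet in 2. 2a->2: no, abab/abb meet in 2 with "b" left. Open state 3: 2a->3.
abb: 2b undefined. 2b->0: ok.
abaa: 3a undefined. 3a->0: ok.
abab: 3b undefined. 3b->0: no, abab/b meet in 0. 3b->1: no, abab/bba meet in 1. 3b->2: no, abab/ab meet in 2. 3b->3: no, abab/aba meet in 3. Open state 4: 3b->4.
ababa: 4a undefined. 4a->0: ok.
ababb: 4b undefined. 4b->0: no, ababbab/ab meet in 2. 4b->1: no, ababbab/b meet in 0. 4b->2: ok.
All examples now run through 5 states with every (state, symbol) defined. Accept strings end in {4}, Reject strings end in {0,1,2,3}; accept={4}.

states=5 start=0 accept={4} delta: 0a->1 0b->0 1a->0 1b->2 2a->3 2b->0 3a->0 3b->4 4a->0 4b->2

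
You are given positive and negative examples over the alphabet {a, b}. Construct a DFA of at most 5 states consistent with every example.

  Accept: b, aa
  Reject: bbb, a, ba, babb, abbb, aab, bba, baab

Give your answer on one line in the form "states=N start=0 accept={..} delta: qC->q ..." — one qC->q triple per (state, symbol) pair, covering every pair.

Fold the examples into a partial DFA from state 0: repeatedly fix the first undefined (state, symbol) met by the shortest-then-alphabetical prefix, trying targets in increasing order and rejecting any under which an Accept and a Reject string meet in one state with the same remainder; add a state when all current targets are rejected. Accepting states are where Accept strings end.
a: 0a undefined. 0a->0: no, b/aab meet in 0 with "b" left. Open state 1: 0a->1.
b: 0b undefined. 0b->0: no, b/bbb meet in 0. 0b->1: no, b/a meet in 1. Open state 2: 0b->2.
aa: 1a undefined. 1a->0: no, b/aab meet in 2. 1a->1: no, aa/a meet in 1. 1a->2: ok.
ab: 1b undefined. 1b->0: ok.
ba: 2a undefined. 2a->0: ok.
bb: 2b undefined. 2b->0: no, b/bbb meet in 2. 2b->1: no, b/bba meet in 2. 2b->2: no, b/bbb meet in 2. Open state 3: 2b->3.
bba: 3a undefined. 3a->0: ok.
bbb: 3b undefined. 3b->0: ok.
All examples now run through 4 states with every (state, symbol) defined. Accept strings end in {2}, Reject strings end in {0,1,3}; accept={2}.

states=4 start=0 accept={2} delta: 0a->1 0b->2 1a->2 1b->0 2a->0 2b->3 3a->0 3b->0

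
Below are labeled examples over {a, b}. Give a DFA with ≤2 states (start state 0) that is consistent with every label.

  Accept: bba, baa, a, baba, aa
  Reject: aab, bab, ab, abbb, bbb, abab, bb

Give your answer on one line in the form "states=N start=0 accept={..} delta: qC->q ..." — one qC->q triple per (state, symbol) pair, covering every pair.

Grow the machine one transition at a time. Run the examples from 0; the earliest place one falls off (shortest prefix, ties alphabetical) gets sent to the lowest-numbered state that keeps every Accept/Reject pair distinguishable — a pair clashes when both reach the same state with identical unread suffix — and to a fresh state only if none does.
a: 0a undefined. 0a->0: ok.
b: 0b undefined. 0b->0: no, bba/aab meet in 0. Open state 1: 0b->1.
ba: 1a undefined. 1a->0: ok.
bb: 1b undefined. 1b->0: no, bba/bb meet in 0. 1b->1: ok.
All examples now run through 2 states with every (state, symbol) defined. Accept strings end in {0}, Reject strings end in {1}; accept={0}.

states=2 start=0 accept={0} delta: 0a->0 0b->1 1a->0 1b->1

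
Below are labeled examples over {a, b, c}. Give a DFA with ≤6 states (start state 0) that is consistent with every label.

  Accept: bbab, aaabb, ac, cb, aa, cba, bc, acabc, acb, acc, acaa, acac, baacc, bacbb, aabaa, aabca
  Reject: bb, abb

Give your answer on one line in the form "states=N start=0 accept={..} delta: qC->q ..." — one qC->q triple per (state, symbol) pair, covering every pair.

states=5 start=0 accept={1,2,3} delta: 0a->1 0b->0 0c->1 1a->2 1b->2 1c->3 2a->2 2b->4 2c->0 3a->0 3b->1 3c->1 4a->0 4b->1 4c->0

Grow the machine one transition at a time. Run the examples from 0; the earliest place one falls off (shortest prefix, ties alphabetical) gets sent to the lowest-numbered state that keeps every Accept/Reject pair distinguishable — a pair clashes when both reach the same state with identical unread suffix — and to a fresh state only if none does.
a: 0a undefined. 0a->0: no, aaabb/bb meet in 0 with "bb" left. Open state 1: 0a->1.
b: 0b undefined. 0b->0: ok.
c: 0c undefined. 0c->0: no, cb/bb meet in 0. 0c->1: ok.
aa: 1a undefined. 1a->0: no, aaabb/abb meet in 1 with "bb" left. 1a->1: no, aaabb/abb meet in 1 with "bb" left. Open state 2: 1a->2.
ab: 1b undefined. 1b->0: no, bbab/bb meet in 0. 1b->1: no, bbab/abb meet in 1. 1b->2: ok.
ac: 1c undefined. 1c->0: no, ac/bb meet in 0. 1c->1: no, bacbb/abb meet in 2 with "b" left. 1c->2: no, acb/abb meet in 2 with "b" left. Open state 3: 1c->3.
aaa: 2a undefined. 2a->0: no, aaabb/bb meet in 0. 2a->1: no, aaabb/abb meet in 2 with "b" left. 2a->2: ok.
aab: 2b undefined. 2b->0: no, aaabb/bb meet in 0. 2b->1: no, bc/abb meet in 1. 2b->2: no, bbab/abb meet in 2. 2b->3: no, ac/abb meet in 3. Open state 4: 2b->4.
aca: 3a undefined. 3a->0: ok.
acb: 3b undefined. 3b->0: no, acb/bb meet in 0. 3b->1: ok.
acc: 3c undefined. 3c->0: no, acc/bb meet in 0. 3c->1: ok.
aaba: 4a undefined. 4a->0: ok.
aabc: 4c undefined. 4c->0: ok.
baac: 2c undefined. 2c->0: ok.
aaabb: 4b undefined. 4b->0: no, aaabb/bb meet in 0. 4b->1: ok.
All examples now run through 5 states with every (state, symbol) defined. Accept strings end in {1,2,3}, Reject strings end in {0,4}; accept={1,2,3}.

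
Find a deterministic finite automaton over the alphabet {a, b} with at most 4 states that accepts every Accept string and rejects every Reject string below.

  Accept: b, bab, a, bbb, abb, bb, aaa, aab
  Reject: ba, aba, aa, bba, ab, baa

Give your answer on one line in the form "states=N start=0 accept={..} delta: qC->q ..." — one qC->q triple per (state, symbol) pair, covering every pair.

State merging on the prefix tree: take the shortest (then alphabetical) example prefix whose next move is undefined and point that move at state 0, else 1, else 2, ...; a target is out if some Accept/Reject pair would then sit in one state with the same input left (inseparable). If every existing state is out, open a new one.
a: 0a undefined. 0a->0: no, b/ab meet in 0 with "b" left. Open state 1: 0a->1.
b: 0b undefined. 0b->0: no, bab/ab meet in 1 with "b" left. 0b->1: no, bb/ab meet in 1 with "b" left. Open state 2: 0b->2.
aa: 1a undefined. 1a->0: ok.
ab: 1b undefined. 1b->0: no, a/aba meet in 1. 1b->1: no, a/ab meet in 1. 1b->2: no, b/ab meet in 2. Open state 3: 1b->3.
ba: 2a undefined. 2a->0: no, a/baa meet in 1. 2a->1: no, bab/ab meet in 3. 2a->2: no, b/ba meet in 2. 2a->3: ok.
bb: 2b undefined. 2b->0: no, a/bba meet in 1. 2b->1: no, bbb/ba meet in 3. 2b->2: ok.
aba: 3a undefined. 3a->0: ok.
abb: 3b undefined. 3b->0: no, bab/aba meet in 0. 3b->1: ok.
All examples now run through 4 states with every (state, symbol) defined. Accept strings end in {1,2}, Reject strings end in {0,3}; accept={1,2}.

states=4 start=0 accept={1,2} delta: 0a->1 0b->2 1a->0 1b->3 2a->3 2b->2 3a->0 3b->1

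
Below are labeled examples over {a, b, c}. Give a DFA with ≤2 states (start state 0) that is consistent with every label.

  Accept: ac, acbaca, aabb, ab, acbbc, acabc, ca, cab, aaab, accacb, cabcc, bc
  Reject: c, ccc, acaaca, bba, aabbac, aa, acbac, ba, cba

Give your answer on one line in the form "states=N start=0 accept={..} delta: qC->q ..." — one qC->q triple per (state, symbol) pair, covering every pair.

states=2 start=0 accept={1} delta: 0a->1 0b->1 0c->0 1a->0 1b->1 1c->1

Grow the machine one transition at a time. Run the examples from 0; the earliest place one falls off (shortest prefix, ties alphabetical) gets sent to the lowest-numbered state that keeps every Accept/Reject pair distinguishable — a pair clashes when both reach the same state with identical unread suffix — and to a fresh state only if none does.
a: 0a undefined. 0a->0: no, ac/c meet in 0 with "c" left. Open state 1: 0a->1.
b: 0b undefined. 0b->0: no, bc/c meet in 0 with "c" left. 0b->1: ok.
c: 0c undefined. 0c->0: ok.
aa: 1a undefined. 1a->0: ok.
ab: 1b undefined. 1b->0: no, ac/aabbac meet in 1 with "c" left. 1b->1: ok.
ac: 1c undefined. 1c->0: no, ac/c meet in 0. 1c->1: ok.
All examples now run through 2 states with every (state, symbol) defined. Accept strings end in {1}, Reject strings end in {0}; accept={1}.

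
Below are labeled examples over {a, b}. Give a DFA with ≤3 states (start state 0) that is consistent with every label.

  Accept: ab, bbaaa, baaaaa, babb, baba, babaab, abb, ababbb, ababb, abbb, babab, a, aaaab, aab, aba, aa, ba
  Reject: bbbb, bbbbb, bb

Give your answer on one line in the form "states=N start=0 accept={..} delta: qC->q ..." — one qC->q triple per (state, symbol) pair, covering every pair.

states=2 start=0 accept={1} delta: 0a->1 0b->0 1a->1 1b->1

Fold the examples into a partial DFA from state 0: repeatedly fix the first undefined (state, symbol) met by the shortest-then-alphabetical prefix, trying targets in increasing order and rejecting any under which an Accept and a Reject string meet in one state with the same remainder; add a state when all current targets are rejected. Accepting states are where Accept strings end.
a: 0a undefined. 0a->0: no, abb/bb meet in 0 with "bb" left. Open state 1: 0a->1.
b: 0b undefined. 0b->0: ok.
aa: 1a undefined. 1a->0: no, aaaab/bbbb meet in 0. 1a->1: ok.
ab: 1b undefined. 1b->0: no, ab/bbbb meet in 0. 1b->1: ok.
All examples now run through 2 states with every (state, symbol) defined. Accept strings end in {1}, Reject strings end in {0}; accept={1}.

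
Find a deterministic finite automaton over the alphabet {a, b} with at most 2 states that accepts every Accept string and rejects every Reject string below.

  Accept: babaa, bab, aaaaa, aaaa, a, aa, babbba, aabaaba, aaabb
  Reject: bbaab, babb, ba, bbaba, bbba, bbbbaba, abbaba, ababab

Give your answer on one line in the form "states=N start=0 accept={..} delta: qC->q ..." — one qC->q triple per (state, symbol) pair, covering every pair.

State merging on the prefix tree: take the shortest (then alphabetical) example prefix whose next move is undefined and point that move at state 0, else 1, else 2, ...; a target is out if some Accept/Reject pair would then sit in one state with the same input left (inseparable). If every existing state is out, open a new one.
a: 0a undefined. 0a->0: ok.
b: 0b undefined. 0b->0: no, babaa/bbaab meet in 0. Open state 1: 0b->1.
ba: 1a undefined. 1a->0: no, babaa/ba meet in 0. 1a->1: ok.
bb: 1b undefined. 1b->0: ok.
All examples now run through 2 states with every (state, symbol) defined. Accept strings end in {0}, Reject strings end in {1}; accept={0}.

states=2 start=0 accept={0} delta: 0a->0 0b->1 1a->1 1b->0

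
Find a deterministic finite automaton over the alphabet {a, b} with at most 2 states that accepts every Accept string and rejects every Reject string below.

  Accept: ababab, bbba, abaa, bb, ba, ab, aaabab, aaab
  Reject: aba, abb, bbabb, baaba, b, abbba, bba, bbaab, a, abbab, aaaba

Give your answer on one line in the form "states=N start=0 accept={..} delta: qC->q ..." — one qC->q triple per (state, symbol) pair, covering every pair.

Fold the examples into a partial DFA from state 0: repeatedly fix the first undefined (state, symbol) met by the shortest-then-alphabetical prefix, trying targets in increasing order and rejecting any under which an Accept and a Reject string meet in one state with the same remainder; add a state when all current targets are rejected. Accepting states are where Accept strings end.
a: 0a undefined. 0a->0: no, bbba/abbba meet in 0 with "bbba" left. Open state 1: 0a->1.
b: 0b undefined. 0b->0: no, bbba/bba meet in 1. 0b->1: ok.
aa: 1a undefined. 1a->0: ok.
ab: 1b undefined. 1b->0: ok.
All examples now run through 2 states with every (state, symbol) defined. Accept strings end in {0}, Reject strings end in {1}; accept={0}.

states=2 start=0 accept={0} delta: 0a->1 0b->1 1a->0 1b->0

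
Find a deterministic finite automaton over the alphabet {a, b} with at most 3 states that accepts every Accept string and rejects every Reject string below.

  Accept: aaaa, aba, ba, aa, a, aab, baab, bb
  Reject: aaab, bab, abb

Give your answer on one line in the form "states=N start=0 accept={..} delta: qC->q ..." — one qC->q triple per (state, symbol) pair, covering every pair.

Grow the machine one transition at a time. Run the examples from 0; the earliest place one falls off (shortest prefix, ties alphabetical) gets sent to the lowest-numbered state that keeps every Accept/Reject pair distinguishable — a pair clashes when both reach the same state with identical unread suffix — and to a fresh state only if none does.
a: 0a undefined. 0a->0: no, aab/aaab meet in 0 with "b" left. Open state 1: 0a->1.
b: 0b undefined. 0b->0: ok.
aa: 1a undefined. 1a->0: ok.
ab: 1b undefined. 1b->0: no, aaaa/aaab meet in 0. 1b->1: no, ba/aaab meet in 1. Open state 2: 1b->2.
aba: 2a undefined. 2a->0: ok.
abb: 2b undefined. 2b->0: no, aaaa/abb meet in 0. 2b->1: no, ba/abb meet in 1. 2b->2: ok.
All examples now run through 3 states with every (state, symbol) defined. Accept strings end in {0,1}, Reject strings end in {2}; accept={0,1}.

states=3 start=0 accept={0,1} delta: 0a->1 0b->0 1a->0 1b->2 2a->0 2b->2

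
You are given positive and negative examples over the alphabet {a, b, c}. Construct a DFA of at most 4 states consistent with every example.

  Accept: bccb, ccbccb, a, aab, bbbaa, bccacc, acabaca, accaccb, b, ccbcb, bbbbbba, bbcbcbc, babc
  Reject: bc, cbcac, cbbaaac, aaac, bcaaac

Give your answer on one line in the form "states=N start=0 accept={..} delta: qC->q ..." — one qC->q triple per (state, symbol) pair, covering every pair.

states=4 start=0 accept={0,1,3} delta: 0a->0 0b->1 0c->2 1a->1 1b->2 1c->2 2a->0 2b->0 2c->3 3a->0 3b->3 3c->3

Fold the examples into a partial DFA from state 0: repeatedly fix the first undefined (state, symbol) met by the shortest-then-alphabetical prefix, trying targets in increasing order and rejecting any under which an Accept and a Reject string meet in one state with the same remainder; add a state when all current targets are rejected. Accepting states are where Accept strings end.
a: 0a undefined. 0a->0: ok.
b: 0b undefined. 0b->0: no, babc/bc meet in 0 with "c" left. Open state 1: 0b->1.
c: 0c undefined. 0c->0: no, a/aaac meet in 0. 0c->1: no, aab/aaac meet in 1. Open state 2: 0c->2.
ba: 1a undefined. 1a->0: no, babc/bc meet in 1 with "c" left. 1a->1: ok.
bb: 1b undefined. 1b->0: no, babc/aaac meet in 2. 1b->1: no, babc/bc meet in 1 with "c" left. 1b->2: ok.
bc: 1c undefined. 1c->0: no, a/bc meet in 0. 1c->1: no, bccb/aaac meet in 2. 1c->2: ok.
cb: 2b undefined. 2b->0: ok.
cc: 2c undefined. 2c->0: no, bbcbcbc/bc meet in 2. 2c->1: no, bccb/bc meet in 2. 2c->2: no, bbcbcbc/bc meet in 2. Open state 3: 2c->3.
aca: 2a undefined. 2a->0: ok.
ccb: 3b undefined. 3b->0: no, bbcbcbc/bc meet in 2. 3b->1: no, bbcbcbc/bc meet in 2. 3b->2: no, bccb/bc meet in 2. 3b->3: ok.
acca: 3a undefined. 3a->0: ok.
ccbc: 3c undefined. 3c->0: no, bbcbcbc/bc meet in 2. 3c->1: no, ccbcb/bc meet in 2. 3c->2: no, bbcbcbc/bc meet in 2. 3c->3: ok.
All examples now run through 4 states with every (state, symbol) defined. Accept strings end in {0,1,3}, Reject strings end in {2}; accept={0,1,3}.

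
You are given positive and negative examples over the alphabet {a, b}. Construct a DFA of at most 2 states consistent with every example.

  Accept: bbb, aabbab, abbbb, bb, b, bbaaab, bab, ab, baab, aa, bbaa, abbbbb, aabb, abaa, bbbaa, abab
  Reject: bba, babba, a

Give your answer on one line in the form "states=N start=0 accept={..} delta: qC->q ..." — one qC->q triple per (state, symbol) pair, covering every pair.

State merging on the prefix tree: take the shortest (then alphabetical) example prefix whose next move is undefined and point that move at state 0, else 1, else 2, ...; a target is out if some Accept/Reject pair would then sit in one state with the same input left (inseparable). If every existing state is out, open a new one.
a: 0a undefined. 0a->0: no, aa/a meet in 0. Open state 1: 0a->1.
b: 0b undefined. 0b->0: ok.
aa: 1a undefined. 1a->0: ok.
ab: 1b undefined. 1b->0: ok.
All examples now run through 2 states with every (state, symbol) defined. Accept strings end in {0}, Reject strings end in {1}; accept={0}.

states=2 start=0 accept={0} delta: 0a->1 0b->0 1a->0 1b->0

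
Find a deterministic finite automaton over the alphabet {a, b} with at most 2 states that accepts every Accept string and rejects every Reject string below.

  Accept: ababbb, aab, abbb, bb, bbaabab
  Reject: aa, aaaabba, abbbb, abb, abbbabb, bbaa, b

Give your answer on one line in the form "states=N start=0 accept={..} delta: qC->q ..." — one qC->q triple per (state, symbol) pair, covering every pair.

Grow the machine one transition at a time. Run the examples from 0; the earliest place one falls off (shortest prefix, ties alphabetical) gets sent to the lowest-numbered state that keeps every Accept/Reject pair distinguishable — a pair clashes when both reach the same state with identical unread suffix — and to a fresh state only if none does.
a: 0a undefined. 0a->0: no, aab/b meet in 0 with "b" left. Open state 1: 0a->1.
b: 0b undefined. 0b->0: no, bb/b meet in 0. 0b->1: ok.
aa: 1a undefined. 1a->0: no, aab/b meet in 1. 1a->1: ok.
ab: 1b undefined. 1b->0: ok.
All examples now run through 2 states with every (state, symbol) defined. Accept strings end in {0}, Reject strings end in {1}; accept={0}.

states=2 start=0 accept={0} delta: 0a->1 0b->1 1a->1 1b->0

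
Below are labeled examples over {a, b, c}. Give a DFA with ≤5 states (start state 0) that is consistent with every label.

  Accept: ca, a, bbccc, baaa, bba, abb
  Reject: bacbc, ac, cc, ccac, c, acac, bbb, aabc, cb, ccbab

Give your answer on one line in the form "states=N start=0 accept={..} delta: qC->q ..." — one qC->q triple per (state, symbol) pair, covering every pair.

Grow the machine one transition at a time. Run the examples from 0; the earliest place one falls off (shortest prefix, ties alphabetical) gets sent to the lowest-numbered state that keeps every Accept/Reject pair distinguishable — a pair clashes when both reach the same state with identical unread suffix — and to a fresh state only if none does.
a: 0a undefined. 0a->0: ok.
b: 0b undefined. 0b->0: no, a/bbb meet in 0. Open state 1: 0b->1.
c: 0c undefined. 0c->0: no, ca/ac meet in 0. 0c->1: no, abb/cb meet in 1 with "b" left. Open state 2: 0c->2.
ba: 1a undefined. 1a->0: ok.
bb: 1b undefined. 1b->0: ok.
ca: 2a undefined. 2a->0: ok.
cb: 2b undefined. 2b->0: no, ca/cb meet in 0. 2b->1: ok.
cc: 2c undefined. 2c->0: no, ca/cc meet in 0. 2c->1: no, bbccc/bacbc meet in 1 with "c" left. 2c->2: no, bbccc/ac meet in 2. Open state 3: 2c->3.
cca: 3a undefined. 3a->0: ok.
ccb: 3b undefined. 3b->0: ok.
aabc: 1c undefined. 1c->0: no, ca/bacbc meet in 0. 1c->1: ok.
bbccc: 3c undefined. 3c->0: ok.
All examples now run through 4 states with every (state, symbol) defined. Accept strings end in {0}, Reject strings end in {1,2,3}; accept={0}.

states=4 start=0 accept={0} delta: 0a->0 0b->1 0c->2 1a->0 1b->0 1c->1 2a->0 2b->1 2c->3 3a->0 3b->0 3c->0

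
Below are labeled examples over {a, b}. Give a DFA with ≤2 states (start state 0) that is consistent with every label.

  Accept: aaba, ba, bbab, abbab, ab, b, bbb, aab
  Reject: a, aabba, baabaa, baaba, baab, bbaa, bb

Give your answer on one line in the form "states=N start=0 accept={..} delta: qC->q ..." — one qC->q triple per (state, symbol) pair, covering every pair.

State merging on the prefix tree: take the shortest (then alphabetical) example prefix whose next move is undefined and point that move at state 0, else 1, else 2, ...; a target is out if some Accept/Reject pair would then sit in one state with the same input left (inseparable). If every existing state is out, open a new one.
a: 0a undefined. 0a->0: ok.
b: 0b undefined. 0b->0: no, aaba/a meet in 0. Open state 1: 0b->1.
ba: 1a undefined. 1a->0: no, aaba/a meet in 0. 1a->1: ok.
bb: 1b undefined. 1b->0: ok.
All examples now run through 2 states with every (state, symbol) defined. Accept strings end in {1}, Reject strings end in {0}; accept={1}.

states=2 start=0 accept={1} delta: 0a->0 0b->1 1a->1 1b->0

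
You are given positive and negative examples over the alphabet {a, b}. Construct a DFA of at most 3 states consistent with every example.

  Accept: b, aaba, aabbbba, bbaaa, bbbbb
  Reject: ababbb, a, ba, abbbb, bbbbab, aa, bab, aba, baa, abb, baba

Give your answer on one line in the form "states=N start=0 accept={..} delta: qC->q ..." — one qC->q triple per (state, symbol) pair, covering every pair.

State merging on the prefix tree: take the shortest (then alphabetical) example prefix whose next move is undefined and point that move at state 0, else 1, else 2, ...; a target is out if some Accept/Reject pair would then sit in one state with the same input left (inseparable). If every existing state is out, open a new one.
a: 0a undefined. 0a->0: no, aaba/ba meet in 0 with "ba" left. Open state 1: 0a->1.
b: 0b undefined. 0b->0: ok.
aa: 1a undefined. 1a->0: no, b/aa meet in 0. 1a->1: no, aaba/aba meet in 1 with "ba" left. Open state 2: 1a->2.
ab: 1b undefined. 1b->0: no, b/ababbb meet in 0. 1b->1: ok.
aab: 2b undefined. 2b->0: no, b/ababbb meet in 0. 2b->1: no, aaba/aa meet in 2. 2b->2: ok.
aaba: 2a undefined. 2a->0: ok.
All examples now run through 3 states with every (state, symbol) defined. Accept strings end in {0}, Reject strings end in {1,2}; accept={0}.

states=3 start=0 accept={0} delta: 0a->1 0b->0 1a->2 1b->1 2a->0 2b->2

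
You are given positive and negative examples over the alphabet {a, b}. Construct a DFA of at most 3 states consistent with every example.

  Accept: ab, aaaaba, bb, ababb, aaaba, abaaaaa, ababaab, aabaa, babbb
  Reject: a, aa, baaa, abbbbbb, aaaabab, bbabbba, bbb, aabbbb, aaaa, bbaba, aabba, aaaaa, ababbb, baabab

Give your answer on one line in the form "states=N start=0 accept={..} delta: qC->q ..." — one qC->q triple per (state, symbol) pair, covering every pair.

State merging on the prefix tree: take the shortest (then alphabetical) example prefix whose next move is undefined and point that move at state 0, else 1, else 2, ...; a target is out if some Accept/Reject pair would then sit in one state with the same input left (inseparable). If every existing state is out, open a new one.
a: 0a undefined. 0a->0: no, babbb/ababbb meet in 0 with "babbb" left. Open state 1: 0a->1.
b: 0b undefined. 0b->0: no, bb/bbb meet in 0. 0b->1: ok.
aa: 1a undefined. 1a->0: no, aaaaba/aa meet in 0. 1a->1: ok.
ab: 1b undefined. 1b->0: no, ab/aaaabab meet in 0. 1b->1: no, ab/a meet in 1. Open state 2: 1b->2.
aba: 2a undefined. 2a->0: no, abaaaaa/a meet in 1. 2a->1: no, ab/aaaabab meet in 2. 2a->2: ok.
abb: 2b undefined. 2b->0: no, ab/bbabbba meet in 2. 2b->1: ok.
All examples now run through 3 states with every (state, symbol) defined. Accept strings end in {2}, Reject strings end in {1}; accept={2}.

states=3 start=0 accept={2} delta: 0a->1 0b->1 1a->1 1b->2 2a->2 2b->1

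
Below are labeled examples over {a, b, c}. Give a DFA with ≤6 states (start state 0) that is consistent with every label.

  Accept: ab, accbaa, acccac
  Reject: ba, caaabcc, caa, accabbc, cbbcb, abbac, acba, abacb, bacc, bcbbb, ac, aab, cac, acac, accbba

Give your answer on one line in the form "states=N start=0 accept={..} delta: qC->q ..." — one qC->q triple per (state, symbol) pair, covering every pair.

states=6 start=0 accept={2,5} delta: 0a->1 0b->0 0c->0 1a->0 1b->2 1c->3 2a->0 2b->0 2c->0 3a->0 3b->0 3c->4 4a->0 4b->5 4c->5 5a->5 5b->0 5c->2

Grow the machine one transition at a time. Run the examples from 0; the earliest place one falls off (shortest prefix, ties alphabetical) gets sent to the lowest-numbered state that keeps every Accept/Reject pair distinguishable — a pair clashes when both reach the same state with identical unread suffix — and to a fresh state only if none does.
a: 0a undefined. 0a->0: no, ab/aab meet in 0 with "b" left. Open state 1: 0a->1.
b: 0b undefined. 0b->0: ok.
c: 0c undefined. 0c->0: ok.
aa: 1a undefined. 1a->0: ok.
ab: 1b undefined. 1b->0: no, ab/caaabcc meet in 0. 1b->1: no, ab/ba meet in 1. Open state 2: 1b->2.
ac: 1c undefined. 1c->0: no, accbaa/caa meet in 0. 1c->1: no, acccac/caa meet in 0. 1c->2: no, ab/ac meet in 2. Open state 3: 1c->3.
aba: 2a undefined. 2a->0: ok.
abb: 2b undefined. 2b->0: ok.
aca: 3a undefined. 3a->0: ok.
acb: 3b undefined. 3b->0: ok.
acc: 3c undefined. 3c->0: no, accbaa/caa meet in 0. 3c->1: no, accbaa/ba meet in 1. 3c->2: no, ab/bacc meet in 2. 3c->3: no, accbaa/caa meet in 0. Open state 4: 3c->4.
acca: 4a undefined. 4a->0: ok.
accb: 4b undefined. 4b->0: no, accbaa/caa meet in 0. 4b->1: no, accbaa/ba meet in 1. 4b->2: no, accbaa/ba meet in 1. 4b->3: no, accbaa/ba meet in 1. 4b->4: no, accbaa/ba meet in 1. Open state 5: 4b->5.
accc: 4c undefined. 4c->0: no, acccac/abbac meet in 3. 4c->1: no, acccac/caa meet in 0. 4c->2: no, acccac/caa meet in 0. 4c->3: no, acccac/caa meet in 0. 4c->4: no, acccac/caa meet in 0. 4c->5: ok.
accba: 5a undefined. 5a->0: no, accbaa/ba meet in 1. 5a->1: no, accbaa/caa meet in 0. 5a->2: no, accbaa/caa meet in 0. 5a->3: no, accbaa/caa meet in 0. 5a->4: no, accbaa/caa meet in 0. 5a->5: ok.
accbb: 5b undefined. 5b->0: ok.
acccac: 5c undefined. 5c->0: no, acccac/caa meet in 0. 5c->1: no, acccac/ba meet in 1. 5c->2: ok.
caaabc: 2c undefined. 2c->0: ok.
All examples now run through 6 states with every (state, symbol) defined. Accept strings end in {2,5}, Reject strings end in {0,1,3,4}; accept={2,5}.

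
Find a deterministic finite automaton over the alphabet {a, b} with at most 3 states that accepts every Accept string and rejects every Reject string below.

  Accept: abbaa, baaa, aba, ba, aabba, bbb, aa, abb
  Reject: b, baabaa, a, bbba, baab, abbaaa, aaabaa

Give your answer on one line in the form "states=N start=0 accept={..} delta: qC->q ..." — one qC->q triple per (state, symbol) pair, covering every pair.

Grow the machine one transition at a time. Run the examples from 0; the earliest place one falls off (shortest prefix, ties alphabetical) gets sent to the lowest-numbered state that keeps every Accept/Reject pair distinguishable — a pair clashes when both reach the same state with identical unread suffix — and to a fresh state only if none does.
a: 0a undefined. 0a->0: no, aa/a meet in 0. Open state 1: 0a->1.
b: 0b undefined. 0b->0: no, ba/a meet in 1. 0b->1: ok.
aa: 1a undefined. 1a->0: ok.
ab: 1b undefined. 1b->0: no, abbaa/b meet in 1. 1b->1: no, abbaa/b meet in 1. Open state 2: 1b->2.
aba: 2a undefined. 2a->0: ok.
abb: 2b undefined. 2b->0: ok.
All examples now run through 3 states with every (state, symbol) defined. Accept strings end in {0}, Reject strings end in {1,2}; accept={0}.

states=3 start=0 accept={0} delta: 0a->1 0b->1 1a->0 1b->2 2a->0 2b->0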